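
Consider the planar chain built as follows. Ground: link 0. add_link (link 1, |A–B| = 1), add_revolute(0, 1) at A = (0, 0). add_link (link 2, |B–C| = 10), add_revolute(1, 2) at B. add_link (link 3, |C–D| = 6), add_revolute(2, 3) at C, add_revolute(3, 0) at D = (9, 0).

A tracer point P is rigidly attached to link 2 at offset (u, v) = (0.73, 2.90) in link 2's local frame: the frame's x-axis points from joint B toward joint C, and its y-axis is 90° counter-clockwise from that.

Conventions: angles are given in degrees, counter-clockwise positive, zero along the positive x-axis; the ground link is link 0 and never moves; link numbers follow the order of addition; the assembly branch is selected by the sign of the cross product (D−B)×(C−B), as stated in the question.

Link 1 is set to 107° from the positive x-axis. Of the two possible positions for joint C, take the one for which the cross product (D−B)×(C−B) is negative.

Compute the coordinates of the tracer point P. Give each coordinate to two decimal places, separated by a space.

A=(0,0), D=(9.00,0)
B = A + 1.00·(cos107°, sin107°) = (-0.2924, 0.9563)
|BD| = 9.3415
circle(B,10.00) ∩ circle(D,6.00): a=8.0963, h=5.8694
  candidates: C₊=(8.3623,5.9660) cross=54.829; C₋=(7.1605,-5.7111) cross=-54.829
  branch - wants cross < 0 → take C=(7.1605,-5.7111) (cross=-54.829)
ex = (C−B)/|BC| = (0.7453,-0.6667); ey = (0.6667,0.7453)
P = B + 0.73·ex + 2.90·ey = (2.1852,2.6309)

2.19 2.63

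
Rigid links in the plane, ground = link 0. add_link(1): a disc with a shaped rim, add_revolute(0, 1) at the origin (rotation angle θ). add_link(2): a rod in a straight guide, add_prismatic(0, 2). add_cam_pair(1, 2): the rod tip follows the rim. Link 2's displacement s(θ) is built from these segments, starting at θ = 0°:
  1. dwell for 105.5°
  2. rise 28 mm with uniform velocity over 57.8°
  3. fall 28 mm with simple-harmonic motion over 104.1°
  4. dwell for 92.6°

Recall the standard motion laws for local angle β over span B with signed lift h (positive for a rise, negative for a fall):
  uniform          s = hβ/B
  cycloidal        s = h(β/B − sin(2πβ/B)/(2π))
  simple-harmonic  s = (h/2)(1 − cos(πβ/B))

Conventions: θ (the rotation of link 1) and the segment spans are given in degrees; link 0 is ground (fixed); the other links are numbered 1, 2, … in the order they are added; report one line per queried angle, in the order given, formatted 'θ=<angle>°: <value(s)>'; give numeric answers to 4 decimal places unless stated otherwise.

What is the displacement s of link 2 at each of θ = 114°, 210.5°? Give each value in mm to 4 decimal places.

segment 1 (0° to 105.5°, dwell): s unchanged at 0.0000
θ = 114° falls in segment 2 (105.5° to 163.3°, uniform, h = 28): β = 114 − 105.5 = 8.5°, B = 57.8°; Δs = 28·8.5/57.8 = 4.1176; s = 0.0000 + 4.1176 = 4.1176
segment 2 (105.5° to 163.3°, uniform, h = 28) is passed completely: s = 0.0000 + (28) = 28.0000
θ = 210.5° falls in segment 3 (163.3° to 267.4°, simple-harmonic, h = -28): β = 210.5 − 163.3 = 47.2°, B = 104.1°; Δs = -28/2·(1 − cos(π·0.4534)) = -11.9582; s = 28.0000 − 11.9582 = 16.0418

θ=114°: 4.1176
θ=210.5°: 16.0418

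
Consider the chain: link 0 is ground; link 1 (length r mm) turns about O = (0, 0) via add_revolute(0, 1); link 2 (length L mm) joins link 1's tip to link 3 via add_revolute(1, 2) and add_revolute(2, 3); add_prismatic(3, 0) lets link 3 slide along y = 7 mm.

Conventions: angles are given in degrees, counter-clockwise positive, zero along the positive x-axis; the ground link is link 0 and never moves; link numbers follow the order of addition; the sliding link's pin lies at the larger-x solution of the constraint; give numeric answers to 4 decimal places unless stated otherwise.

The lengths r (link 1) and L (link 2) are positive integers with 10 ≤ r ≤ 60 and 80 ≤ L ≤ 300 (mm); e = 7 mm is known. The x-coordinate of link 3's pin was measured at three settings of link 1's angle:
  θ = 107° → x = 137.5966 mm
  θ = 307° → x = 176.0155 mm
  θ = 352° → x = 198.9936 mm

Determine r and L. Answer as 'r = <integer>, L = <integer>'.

constraint per measurement: (x − r cos θ)² + (r sin θ − e)² = L²
subtracting the θ₁ and θ₂ equations cancels the r² and L² terms:
r = (x₁² − x₂²) / (2[(x₁cos θ₁ + e sin θ₁) − (x₂cos θ₂ + e sin θ₂)]) = 45.0000 → r = 45
L² = (x₁ − r cos θ₁)² + (r sin θ₁ − e)² = 24024.9941 → L = 155.0000 → L = 155
check at θ₃=352°: x = 198.9936 (printed 198.9936) ✓

r = 45, L = 155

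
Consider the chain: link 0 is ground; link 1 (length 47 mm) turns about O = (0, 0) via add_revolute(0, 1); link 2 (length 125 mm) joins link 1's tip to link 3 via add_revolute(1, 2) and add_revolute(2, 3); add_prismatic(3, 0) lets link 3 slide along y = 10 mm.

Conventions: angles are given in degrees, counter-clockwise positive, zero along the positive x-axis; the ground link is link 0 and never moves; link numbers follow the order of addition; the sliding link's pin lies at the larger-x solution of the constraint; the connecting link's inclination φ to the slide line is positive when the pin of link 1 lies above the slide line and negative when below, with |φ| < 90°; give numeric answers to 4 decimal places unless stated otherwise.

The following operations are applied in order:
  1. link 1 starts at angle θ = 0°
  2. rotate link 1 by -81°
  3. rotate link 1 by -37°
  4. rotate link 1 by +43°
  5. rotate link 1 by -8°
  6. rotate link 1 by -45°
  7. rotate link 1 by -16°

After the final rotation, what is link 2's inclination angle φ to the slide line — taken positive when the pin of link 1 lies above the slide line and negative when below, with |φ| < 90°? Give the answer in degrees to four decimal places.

geometry: r = 47 mm, L = 125 mm, e = 10 mm; θ starts at 0°
rotate link 1 by -81°: θ ← 0° -81° = -81°
rotate link 1 by -37°: θ ← -81° -37° = -118°
rotate link 1 by +43°: θ ← -118° +43° = -75°
rotate link 1 by -8°: θ ← -75° -8° = -83°
rotate link 1 by -45°: θ ← -83° -45° = -128°
rotate link 1 by -16°: θ ← -128° -16° = -144°
h = r sin θ − e = -27.625907 − 10 = -37.625907
sin φ = h / L = -37.625907 / 125 = -0.30100725
φ = arcsin(-0.30100725) = -17.518111°

-17.5181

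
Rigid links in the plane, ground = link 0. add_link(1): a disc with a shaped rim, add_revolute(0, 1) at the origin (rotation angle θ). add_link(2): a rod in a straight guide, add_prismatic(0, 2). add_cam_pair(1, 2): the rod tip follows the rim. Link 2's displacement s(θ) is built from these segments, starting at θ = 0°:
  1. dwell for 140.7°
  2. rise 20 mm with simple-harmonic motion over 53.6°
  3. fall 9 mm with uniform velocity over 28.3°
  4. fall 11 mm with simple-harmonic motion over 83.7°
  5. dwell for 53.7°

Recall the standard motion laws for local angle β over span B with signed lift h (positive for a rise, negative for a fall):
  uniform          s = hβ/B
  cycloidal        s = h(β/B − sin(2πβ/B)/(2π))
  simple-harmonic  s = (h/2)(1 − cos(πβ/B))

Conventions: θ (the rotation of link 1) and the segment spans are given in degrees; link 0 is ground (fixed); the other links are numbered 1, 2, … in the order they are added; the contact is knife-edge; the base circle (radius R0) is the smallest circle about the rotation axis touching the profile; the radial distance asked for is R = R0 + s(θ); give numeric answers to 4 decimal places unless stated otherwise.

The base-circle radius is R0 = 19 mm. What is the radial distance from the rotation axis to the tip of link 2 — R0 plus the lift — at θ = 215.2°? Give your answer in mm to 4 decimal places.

segment 1 (0° to 140.7°, dwell): s unchanged at 0.0000
segment 2 (140.7° to 194.3°, simple-harmonic, h = 20) is passed completely: s = 0.0000 + (20) = 20.0000
θ = 215.2° falls in segment 3 (194.3° to 222.6°, uniform, h = -9): β = 215.2 − 194.3 = 20.9°, B = 28.3°; Δs = -9·20.9/28.3 = -6.6466; s = 20.0000 − 6.6466 = 13.3534
R = R0 + s = 19 + 13.3534 = 32.3534

32.3534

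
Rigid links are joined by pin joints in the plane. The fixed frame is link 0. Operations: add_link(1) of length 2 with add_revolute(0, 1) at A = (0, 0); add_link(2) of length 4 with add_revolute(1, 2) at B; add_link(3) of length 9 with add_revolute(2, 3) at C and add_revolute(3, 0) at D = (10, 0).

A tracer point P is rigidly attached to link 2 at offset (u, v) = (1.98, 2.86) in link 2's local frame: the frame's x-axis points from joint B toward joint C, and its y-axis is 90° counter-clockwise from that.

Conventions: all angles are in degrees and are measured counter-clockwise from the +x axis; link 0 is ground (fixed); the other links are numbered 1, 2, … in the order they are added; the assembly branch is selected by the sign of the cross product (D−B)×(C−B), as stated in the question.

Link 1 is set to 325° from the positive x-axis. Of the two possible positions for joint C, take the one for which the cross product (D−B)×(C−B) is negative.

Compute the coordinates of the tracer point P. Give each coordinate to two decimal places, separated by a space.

A=(0,0), D=(10.00,0)
B = A + 2.00·(cos325°, sin325°) = (1.6383, -1.1472)
|BD| = 8.4400
circle(B,4.00) ∩ circle(D,9.00): a=0.3693, h=3.9829
  candidates: C₊=(1.4628,2.8490) cross=33.616; C₋=(2.5455,-5.0429) cross=-33.616
  branch - wants cross < 0 → take C=(2.5455,-5.0429) (cross=-33.616)
ex = (C−B)/|BC| = (0.2268,-0.9739); ey = (0.9739,0.2268)
P = B + 1.98·ex + 2.86·ey = (4.8729,-2.4269)

4.87 -2.43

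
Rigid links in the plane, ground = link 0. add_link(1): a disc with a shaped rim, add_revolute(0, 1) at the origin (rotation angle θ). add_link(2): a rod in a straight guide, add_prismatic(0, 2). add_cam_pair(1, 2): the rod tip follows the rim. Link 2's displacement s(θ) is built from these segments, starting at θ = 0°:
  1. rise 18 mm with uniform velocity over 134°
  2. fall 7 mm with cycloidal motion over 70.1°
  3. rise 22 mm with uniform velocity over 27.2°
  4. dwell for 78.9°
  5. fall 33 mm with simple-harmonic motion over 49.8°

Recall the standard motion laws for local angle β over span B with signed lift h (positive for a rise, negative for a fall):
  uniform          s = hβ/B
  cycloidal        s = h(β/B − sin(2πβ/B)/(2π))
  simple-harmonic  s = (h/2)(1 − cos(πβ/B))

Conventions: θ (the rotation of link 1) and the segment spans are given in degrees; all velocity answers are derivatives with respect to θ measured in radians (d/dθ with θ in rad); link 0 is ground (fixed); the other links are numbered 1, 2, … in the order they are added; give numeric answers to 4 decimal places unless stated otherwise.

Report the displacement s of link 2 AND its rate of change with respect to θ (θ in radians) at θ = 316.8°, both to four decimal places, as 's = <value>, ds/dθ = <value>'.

segment 1 (0° to 134°, uniform, h = 18) is passed completely: s = 0.0000 + (18) = 18.0000
segment 2 (134° to 204.1°, cycloidal, h = -7) is passed completely: s = 18.0000 + (-7) = 11.0000
segment 3 (204.1° to 231.3°, uniform, h = 22) is passed completely: s = 11.0000 + (22) = 33.0000
segment 4 (231.3° to 310.2°, dwell): s unchanged at 33.0000
θ = 316.8° falls in segment 5 (310.2° to 360°, simple-harmonic, h = -33): β = 316.8 − 310.2 = 6.6°, B = 49.8°; Δs = -33/2·(1 − cos(π·0.1325)) = -1.4096; s = 33.0000 − 1.4096 = 31.5904
velocity in seg [310.2°–360°] (simple-harmonic), θ in radians: β = 6.6° = 0.1152 rad, B = 49.8° = 0.8692 rad; ds/dθ = (πh/(2B)) sin(πβ/B) = (π·(-33)/(2·0.8692)) sin(π·0.1325) = -24.119629 mm/rad

s = 31.5904, ds/dθ = -24.1196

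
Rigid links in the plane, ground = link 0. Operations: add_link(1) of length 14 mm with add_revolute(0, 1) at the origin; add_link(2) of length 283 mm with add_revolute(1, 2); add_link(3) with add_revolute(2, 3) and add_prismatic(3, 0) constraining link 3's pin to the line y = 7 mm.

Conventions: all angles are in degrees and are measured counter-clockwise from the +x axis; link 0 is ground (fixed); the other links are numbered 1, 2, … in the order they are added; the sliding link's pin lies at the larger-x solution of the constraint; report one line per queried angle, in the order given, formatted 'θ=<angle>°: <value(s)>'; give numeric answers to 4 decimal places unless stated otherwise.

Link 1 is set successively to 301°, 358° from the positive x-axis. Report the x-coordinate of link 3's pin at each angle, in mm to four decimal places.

geometry: r = 14 mm, L = 283 mm, e = 7 mm
θ=301°: crank pin P = (r cos θ, r sin θ) = (7.210533, -12.000342)
θ=301°: h = r sin θ − e = -12.000342 − 7 = -19.000342
θ=301°: x = r cos θ + √(L² − h²) = 7.210533 + 282.361447 = 289.571980
θ=358°: crank pin P = (r cos θ, r sin θ) = (13.991472, -0.488593)
θ=358°: h = r sin θ − e = -0.488593 − 7 = -7.488593
θ=358°: x = r cos θ + √(L² − h²) = 13.991472 + 282.900903 = 296.892375

θ=301°: 289.5720
θ=358°: 296.8924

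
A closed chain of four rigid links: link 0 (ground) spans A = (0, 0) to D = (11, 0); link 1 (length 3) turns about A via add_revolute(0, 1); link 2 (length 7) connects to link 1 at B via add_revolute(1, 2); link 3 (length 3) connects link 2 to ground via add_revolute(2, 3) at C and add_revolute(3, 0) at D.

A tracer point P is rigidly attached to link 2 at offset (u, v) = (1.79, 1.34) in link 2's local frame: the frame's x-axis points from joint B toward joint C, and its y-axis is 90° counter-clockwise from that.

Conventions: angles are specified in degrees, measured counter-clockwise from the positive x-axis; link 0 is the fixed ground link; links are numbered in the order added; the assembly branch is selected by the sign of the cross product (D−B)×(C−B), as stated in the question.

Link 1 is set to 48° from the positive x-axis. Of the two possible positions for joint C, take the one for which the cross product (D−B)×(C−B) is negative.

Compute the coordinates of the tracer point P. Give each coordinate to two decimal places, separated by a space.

A=(0,0), D=(11.00,0)
B = A + 3.00·(cos48°, sin48°) = (2.0074, 2.2294)
|BD| = 9.2648
circle(B,7.00) ∩ circle(D,3.00): a=6.7911, h=1.6973
  candidates: C₊=(9.0074,2.2426) cross=15.725; C₋=(8.1905,-1.0521) cross=-15.725
  branch - wants cross < 0 → take C=(8.1905,-1.0521) (cross=-15.725)
ex = (C−B)/|BC| = (0.8833,-0.4688); ey = (0.4688,0.8833)
P = B + 1.79·ex + 1.34·ey = (4.2167,2.5739)

4.22 2.57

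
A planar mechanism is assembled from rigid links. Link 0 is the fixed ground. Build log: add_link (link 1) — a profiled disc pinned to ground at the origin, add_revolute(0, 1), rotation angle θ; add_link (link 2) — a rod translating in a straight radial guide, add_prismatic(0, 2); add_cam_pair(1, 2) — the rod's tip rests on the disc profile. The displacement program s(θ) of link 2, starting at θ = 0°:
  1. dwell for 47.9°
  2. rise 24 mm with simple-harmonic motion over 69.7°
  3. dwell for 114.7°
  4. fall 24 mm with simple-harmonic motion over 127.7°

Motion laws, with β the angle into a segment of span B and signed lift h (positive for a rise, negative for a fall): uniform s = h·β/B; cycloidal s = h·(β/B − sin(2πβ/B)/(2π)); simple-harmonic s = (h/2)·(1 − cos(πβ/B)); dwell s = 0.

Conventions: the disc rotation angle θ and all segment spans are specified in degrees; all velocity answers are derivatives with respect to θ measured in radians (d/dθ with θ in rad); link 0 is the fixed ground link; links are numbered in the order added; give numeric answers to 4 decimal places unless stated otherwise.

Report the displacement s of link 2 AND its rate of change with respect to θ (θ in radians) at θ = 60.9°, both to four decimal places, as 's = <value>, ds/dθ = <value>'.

seg 1 [0°–47.9°] dwell: s stays 0.0000
seg 2 [47.9°–117.6°] simple-harmonic, h=24: θ=60.9° here. β=13, B=69.7. 24/2·(1 − cos(π·0.1865)) = 2.0018 → s = 2.0018
velocity in seg [47.9°–117.6°] (simple-harmonic), θ in radians: β = 13° = 0.2269 rad, B = 69.7° = 1.2165 rad; ds/dθ = (πh/(2B)) sin(πβ/B) = (π·24/(2·1.2165)) sin(π·0.1865) = 17.137168 mm/rad

s = 2.0018, ds/dθ = 17.1372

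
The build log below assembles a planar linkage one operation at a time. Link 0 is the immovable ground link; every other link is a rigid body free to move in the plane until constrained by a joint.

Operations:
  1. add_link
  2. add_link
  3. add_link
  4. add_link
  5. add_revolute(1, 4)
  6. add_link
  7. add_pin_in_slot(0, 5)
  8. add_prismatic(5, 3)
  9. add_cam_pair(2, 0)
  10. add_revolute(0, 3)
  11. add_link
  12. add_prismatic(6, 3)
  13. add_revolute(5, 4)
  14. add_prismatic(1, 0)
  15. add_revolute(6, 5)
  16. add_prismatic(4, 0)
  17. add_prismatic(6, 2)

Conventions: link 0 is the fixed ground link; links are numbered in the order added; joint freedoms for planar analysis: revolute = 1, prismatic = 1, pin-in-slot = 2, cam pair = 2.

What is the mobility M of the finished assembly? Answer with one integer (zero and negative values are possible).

L=1 J1=0 J2=0
add link → L=2 J1=0 J2=0
add link → L=3 J1=0 J2=0
add link → L=4 J1=0 J2=0
add link → L=5 J1=0 J2=0
R@1,4 dof=1 J1 → L=5 J1=1 J2=0
add link → L=6 J1=1 J2=0
PS@0,5 dof=2 J2 → L=6 J1=1 J2=1
P@5,3 dof=1 J1 → L=6 J1=2 J2=1
C@2,0 dof=2 J2 → L=6 J1=2 J2=2
R@0,3 dof=1 J1 → L=6 J1=3 J2=2
add link → L=7 J1=3 J2=2
P@6,3 dof=1 J1 → L=7 J1=4 J2=2
R@5,4 dof=1 J1 → L=7 J1=5 J2=2
P@1,0 dof=1 J1 → L=7 J1=6 J2=2
R@6,5 dof=1 J1 → L=7 J1=7 J2=2
P@4,0 dof=1 J1 → L=7 J1=8 J2=2
P@6,2 dof=1 J1 → L=7 J1=9 J2=2
M=3(L−1)−2J1−J2=3·6−2·9−2=-2

M = -2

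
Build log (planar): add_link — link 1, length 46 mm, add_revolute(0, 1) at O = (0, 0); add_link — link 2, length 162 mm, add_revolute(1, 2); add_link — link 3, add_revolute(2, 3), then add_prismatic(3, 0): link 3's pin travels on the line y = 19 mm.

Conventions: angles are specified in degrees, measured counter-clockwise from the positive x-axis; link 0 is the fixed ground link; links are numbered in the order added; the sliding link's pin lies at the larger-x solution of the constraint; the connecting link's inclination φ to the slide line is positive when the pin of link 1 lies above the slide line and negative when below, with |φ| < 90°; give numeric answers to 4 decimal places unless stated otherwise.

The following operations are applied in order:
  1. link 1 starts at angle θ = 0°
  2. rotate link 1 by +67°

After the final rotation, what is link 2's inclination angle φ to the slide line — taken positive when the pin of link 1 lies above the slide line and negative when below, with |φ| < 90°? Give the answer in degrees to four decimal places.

geometry: r = 46 mm, L = 162 mm, e = 19 mm; θ starts at 0°
rotate link 1 by +67°: θ ← 0° +67° = 67°
h = r sin θ − e = 42.343223 − 19 = 23.343223
sin φ = h / L = 23.343223 / 162 = 0.14409397
φ = arcsin(0.14409397) = 8.284817°

8.2848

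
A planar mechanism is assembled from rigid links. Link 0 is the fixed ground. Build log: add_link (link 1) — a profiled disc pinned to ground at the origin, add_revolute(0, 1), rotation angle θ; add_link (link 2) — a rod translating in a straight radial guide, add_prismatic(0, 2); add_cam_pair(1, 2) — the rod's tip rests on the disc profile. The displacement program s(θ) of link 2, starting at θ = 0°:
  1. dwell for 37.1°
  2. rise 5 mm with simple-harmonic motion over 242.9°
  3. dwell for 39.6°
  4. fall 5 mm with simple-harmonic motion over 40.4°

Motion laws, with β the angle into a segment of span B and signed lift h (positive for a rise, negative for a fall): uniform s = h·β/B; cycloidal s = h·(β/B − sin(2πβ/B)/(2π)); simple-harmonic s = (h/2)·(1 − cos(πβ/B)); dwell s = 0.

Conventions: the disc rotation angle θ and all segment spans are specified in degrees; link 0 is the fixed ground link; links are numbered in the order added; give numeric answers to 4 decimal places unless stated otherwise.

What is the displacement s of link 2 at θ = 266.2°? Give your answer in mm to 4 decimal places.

seg 1 [0°–37.1°] dwell: s stays 0.0000
seg 2 [37.1°–280°] simple-harmonic, h=5: θ=266.2° here. β=229.1, B=242.9. 5/2·(1 − cos(π·0.9432)) = 4.9603 → s = 4.9603

4.9603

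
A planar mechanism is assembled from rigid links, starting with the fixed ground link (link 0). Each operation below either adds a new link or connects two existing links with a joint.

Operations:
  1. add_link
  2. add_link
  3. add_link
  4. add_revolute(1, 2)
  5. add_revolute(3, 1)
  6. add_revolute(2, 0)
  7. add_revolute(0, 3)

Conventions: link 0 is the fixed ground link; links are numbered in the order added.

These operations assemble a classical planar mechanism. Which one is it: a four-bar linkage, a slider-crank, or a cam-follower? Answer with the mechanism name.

links: 4 (incl. ground); joints: 4 revolute, 0 prismatic, 0 higher (cam) pair, forming one closed loop
4 links in a single 4R loop → four-bar linkage

four-bar linkage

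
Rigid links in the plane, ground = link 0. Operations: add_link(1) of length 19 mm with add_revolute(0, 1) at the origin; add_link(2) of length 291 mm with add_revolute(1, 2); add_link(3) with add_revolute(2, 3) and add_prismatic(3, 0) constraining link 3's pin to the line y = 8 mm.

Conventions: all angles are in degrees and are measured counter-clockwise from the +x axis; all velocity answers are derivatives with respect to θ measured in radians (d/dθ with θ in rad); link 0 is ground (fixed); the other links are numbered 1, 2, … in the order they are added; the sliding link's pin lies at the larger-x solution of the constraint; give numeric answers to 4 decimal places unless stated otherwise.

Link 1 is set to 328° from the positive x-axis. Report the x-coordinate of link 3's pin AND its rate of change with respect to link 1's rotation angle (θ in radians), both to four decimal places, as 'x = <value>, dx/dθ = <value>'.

geometry: r = 19 mm, L = 291 mm, e = 8 mm
crank pin P = (r cos θ, r sin θ) = (16.112914, -10.068466)
h = r sin θ − e = -10.068466 − 8 = -18.068466
x = r cos θ + √(L² − h²) = 16.112914 + 290.438514 = 306.551428
dx/dθ = −r sin θ − h·r cos θ/√(L² − h²) (θ in radians; h = -18.068466) = 11.070866

x = 306.5514, dx/dθ = 11.0709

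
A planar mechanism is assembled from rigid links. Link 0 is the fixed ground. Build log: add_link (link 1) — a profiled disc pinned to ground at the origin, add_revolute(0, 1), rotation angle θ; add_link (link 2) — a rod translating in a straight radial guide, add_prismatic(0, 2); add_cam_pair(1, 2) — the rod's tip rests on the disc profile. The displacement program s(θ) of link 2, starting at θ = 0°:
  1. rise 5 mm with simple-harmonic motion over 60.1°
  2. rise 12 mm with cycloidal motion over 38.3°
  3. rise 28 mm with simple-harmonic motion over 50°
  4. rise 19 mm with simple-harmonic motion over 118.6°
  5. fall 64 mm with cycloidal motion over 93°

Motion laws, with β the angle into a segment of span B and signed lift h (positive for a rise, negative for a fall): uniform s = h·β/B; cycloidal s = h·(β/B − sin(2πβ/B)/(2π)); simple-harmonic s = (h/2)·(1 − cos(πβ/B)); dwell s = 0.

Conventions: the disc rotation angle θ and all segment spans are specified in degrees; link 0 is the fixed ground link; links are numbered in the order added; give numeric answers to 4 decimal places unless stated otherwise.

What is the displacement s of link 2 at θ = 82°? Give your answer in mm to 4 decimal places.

seg 1 [0°–60.1°] simple-harmonic, h=5: full span → s += 5 → s = 5.0000
seg 2 [60.1°–98.4°] cycloidal, h=12: θ=82° here. β=21.9, B=38.3. 12·(0.5718 − sin(2π·0.5718)/(2π)) = 7.6943 → s = 12.6943

12.6943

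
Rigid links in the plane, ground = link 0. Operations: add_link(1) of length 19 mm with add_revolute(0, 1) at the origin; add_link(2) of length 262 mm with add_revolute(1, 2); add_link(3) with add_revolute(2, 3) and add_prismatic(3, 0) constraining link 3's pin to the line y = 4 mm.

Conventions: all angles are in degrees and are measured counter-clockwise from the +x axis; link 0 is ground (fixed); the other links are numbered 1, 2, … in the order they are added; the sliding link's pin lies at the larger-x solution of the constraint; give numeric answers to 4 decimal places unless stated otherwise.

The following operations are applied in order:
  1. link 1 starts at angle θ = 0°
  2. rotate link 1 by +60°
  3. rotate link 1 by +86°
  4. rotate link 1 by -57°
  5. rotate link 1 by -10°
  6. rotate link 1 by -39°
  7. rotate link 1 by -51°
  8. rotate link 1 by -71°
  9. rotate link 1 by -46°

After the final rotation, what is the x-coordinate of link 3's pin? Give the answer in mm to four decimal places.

geometry: r = 19 mm, L = 262 mm, e = 4 mm; θ starts at 0°
rotate link 1 by +60°: θ ← 0° +60° = 60°
rotate link 1 by +86°: θ ← 60° +86° = 146°
rotate link 1 by -57°: θ ← 146° -57° = 89°
rotate link 1 by -10°: θ ← 89° -10° = 79°
rotate link 1 by -39°: θ ← 79° -39° = 40°
rotate link 1 by -51°: θ ← 40° -51° = -11°
rotate link 1 by -71°: θ ← -11° -71° = -82°
rotate link 1 by -46°: θ ← -82° -46° = -128°
crank pin P = (r cos θ, r sin θ) = (-11.697568, -14.972204)
h = r sin θ − e = -14.972204 − 4 = -18.972204
x = r cos θ + √(L² − h²) = -11.697568 + 261.312180 = 249.614612

249.6146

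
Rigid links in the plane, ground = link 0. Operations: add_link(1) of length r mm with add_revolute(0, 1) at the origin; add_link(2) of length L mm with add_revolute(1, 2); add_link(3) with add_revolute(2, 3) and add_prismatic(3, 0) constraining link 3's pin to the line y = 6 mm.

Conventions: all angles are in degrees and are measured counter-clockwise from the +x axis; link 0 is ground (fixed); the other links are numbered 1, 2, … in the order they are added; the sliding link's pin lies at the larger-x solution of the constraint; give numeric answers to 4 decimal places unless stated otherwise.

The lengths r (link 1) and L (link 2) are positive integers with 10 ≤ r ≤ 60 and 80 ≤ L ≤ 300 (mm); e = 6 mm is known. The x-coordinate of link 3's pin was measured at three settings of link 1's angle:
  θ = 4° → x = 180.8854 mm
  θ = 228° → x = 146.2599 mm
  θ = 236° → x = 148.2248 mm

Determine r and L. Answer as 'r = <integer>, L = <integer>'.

constraint per measurement: (x − r cos θ)² + (r sin θ − e)² = L²
subtracting the θ₁ and θ₂ equations cancels the r² and L² terms:
r = (x₁² − x₂²) / (2[(x₁cos θ₁ + e sin θ₁) − (x₂cos θ₂ + e sin θ₂)]) = 20.0000 → r = 20
L² = (x₁ − r cos θ₁)² + (r sin θ₁ − e)² = 25920.9955 → L = 161.0000 → L = 161
check at θ₃=236°: x = 148.2248 (printed 148.2248) ✓

r = 20, L = 161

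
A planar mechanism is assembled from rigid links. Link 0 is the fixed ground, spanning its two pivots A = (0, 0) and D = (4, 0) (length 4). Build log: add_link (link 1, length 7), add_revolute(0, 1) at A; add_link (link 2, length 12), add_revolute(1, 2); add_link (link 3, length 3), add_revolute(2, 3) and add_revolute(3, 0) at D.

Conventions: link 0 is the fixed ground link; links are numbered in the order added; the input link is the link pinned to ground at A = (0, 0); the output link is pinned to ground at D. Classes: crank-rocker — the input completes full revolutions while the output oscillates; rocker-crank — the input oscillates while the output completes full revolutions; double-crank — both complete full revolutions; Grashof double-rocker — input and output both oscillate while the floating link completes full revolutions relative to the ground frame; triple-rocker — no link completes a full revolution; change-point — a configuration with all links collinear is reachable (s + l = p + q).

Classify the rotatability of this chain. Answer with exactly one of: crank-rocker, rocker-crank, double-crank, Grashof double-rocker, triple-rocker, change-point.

lengths: ground=4, input=7, coupler=12, output=3
sorted: s=3 (shortest), l=12 (longest), p+q=11
s + l = 15 vs p + q = 11
s + l > p + q → non-Grashof → no link fully rotates → triple-rocker

triple-rocker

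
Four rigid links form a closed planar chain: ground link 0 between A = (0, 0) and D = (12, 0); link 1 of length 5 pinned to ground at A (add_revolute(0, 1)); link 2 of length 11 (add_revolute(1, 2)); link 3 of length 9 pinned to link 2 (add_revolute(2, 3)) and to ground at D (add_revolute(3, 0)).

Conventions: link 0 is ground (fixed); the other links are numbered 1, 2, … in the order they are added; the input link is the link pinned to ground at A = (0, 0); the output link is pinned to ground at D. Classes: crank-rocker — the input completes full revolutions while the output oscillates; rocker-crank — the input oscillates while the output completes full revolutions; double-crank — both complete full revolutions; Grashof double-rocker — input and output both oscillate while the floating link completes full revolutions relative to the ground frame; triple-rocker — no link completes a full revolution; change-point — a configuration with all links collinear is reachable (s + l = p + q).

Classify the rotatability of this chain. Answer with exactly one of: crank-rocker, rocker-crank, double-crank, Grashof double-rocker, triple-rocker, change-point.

lengths: ground=12, input=5, coupler=11, output=9
sorted: s=5 (shortest), l=12 (longest), p+q=20
s + l = 17 vs p + q = 20
s + l < p + q (Grashof) with shortest = input link → crank-rocker

crank-rocker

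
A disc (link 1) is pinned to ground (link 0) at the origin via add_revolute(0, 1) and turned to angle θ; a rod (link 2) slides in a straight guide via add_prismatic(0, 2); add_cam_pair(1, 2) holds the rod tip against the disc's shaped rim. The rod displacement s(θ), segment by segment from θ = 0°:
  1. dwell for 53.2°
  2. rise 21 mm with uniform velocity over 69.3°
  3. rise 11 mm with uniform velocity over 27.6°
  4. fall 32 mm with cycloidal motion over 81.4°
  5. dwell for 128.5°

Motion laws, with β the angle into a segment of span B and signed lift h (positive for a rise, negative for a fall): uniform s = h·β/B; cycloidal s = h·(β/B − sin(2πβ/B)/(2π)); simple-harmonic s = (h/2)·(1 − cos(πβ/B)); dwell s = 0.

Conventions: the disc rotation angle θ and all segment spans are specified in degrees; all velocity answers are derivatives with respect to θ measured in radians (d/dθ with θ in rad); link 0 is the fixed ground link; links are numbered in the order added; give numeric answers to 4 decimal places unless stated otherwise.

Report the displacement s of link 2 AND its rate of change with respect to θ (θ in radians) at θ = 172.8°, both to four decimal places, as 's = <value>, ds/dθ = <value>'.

segment 1 (0° to 53.2°, dwell): s unchanged at 0.0000
segment 2 (53.2° to 122.5°, uniform, h = 21) is passed completely: s = 0.0000 + (21) = 21.0000
segment 3 (122.5° to 150.1°, uniform, h = 11) is passed completely: s = 21.0000 + (11) = 32.0000
θ = 172.8° falls in segment 4 (150.1° to 231.5°, cycloidal, h = -32): β = 172.8 − 150.1 = 22.7°, B = 81.4°; Δs = -32·(0.2789 − sin(2π·0.2789)/(2π)) = -3.9144; s = 32.0000 − 3.9144 = 28.0856
velocity in seg [150.1°–231.5°] (cycloidal), θ in radians: β = 22.7° = 0.3962 rad, B = 81.4° = 1.4207 rad; ds/dθ = (h/B)(1 − cos(2πβ/B)) = ((-32)/1.4207)(1 − cos(2π·0.2789)) = -26.587518 mm/rad

s = 28.0856, ds/dθ = -26.5875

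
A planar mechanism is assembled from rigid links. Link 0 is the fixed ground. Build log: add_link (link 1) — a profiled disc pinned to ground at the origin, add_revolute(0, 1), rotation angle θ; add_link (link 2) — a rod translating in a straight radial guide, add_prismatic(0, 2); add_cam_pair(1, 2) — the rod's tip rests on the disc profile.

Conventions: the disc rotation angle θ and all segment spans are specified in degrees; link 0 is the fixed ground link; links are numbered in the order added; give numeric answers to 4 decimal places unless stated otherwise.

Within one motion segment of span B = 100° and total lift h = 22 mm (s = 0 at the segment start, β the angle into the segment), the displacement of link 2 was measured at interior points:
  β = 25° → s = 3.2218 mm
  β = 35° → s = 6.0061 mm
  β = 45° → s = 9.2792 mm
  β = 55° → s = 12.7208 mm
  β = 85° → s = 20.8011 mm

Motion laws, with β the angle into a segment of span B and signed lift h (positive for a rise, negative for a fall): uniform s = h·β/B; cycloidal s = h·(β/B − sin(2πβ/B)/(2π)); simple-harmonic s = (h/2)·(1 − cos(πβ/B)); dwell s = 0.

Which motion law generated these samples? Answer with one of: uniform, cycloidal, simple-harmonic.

candidates at β/B = r: uniform s = h·r (linear in β); cycloidal s = h·(r − sin(2πr)/(2π)); simple-harmonic s = (h/2)(1 − cos(πr))
β=25°: printed 3.2218 | uniform 5.5000, cycloidal 1.9986, simple-harmonic 3.2218
β=35°: printed 6.0061 | uniform 7.7000, cycloidal 4.8673, simple-harmonic 6.0061
β=45°: printed 9.2792 | uniform 9.9000, cycloidal 8.8180, simple-harmonic 9.2792
β=55°: printed 12.7208 | uniform 12.1000, cycloidal 13.1820, simple-harmonic 12.7208
β=85°: printed 20.8011 | uniform 18.7000, cycloidal 21.5327, simple-harmonic 20.8011
only one law matches every sample → simple-harmonic

simple-harmonic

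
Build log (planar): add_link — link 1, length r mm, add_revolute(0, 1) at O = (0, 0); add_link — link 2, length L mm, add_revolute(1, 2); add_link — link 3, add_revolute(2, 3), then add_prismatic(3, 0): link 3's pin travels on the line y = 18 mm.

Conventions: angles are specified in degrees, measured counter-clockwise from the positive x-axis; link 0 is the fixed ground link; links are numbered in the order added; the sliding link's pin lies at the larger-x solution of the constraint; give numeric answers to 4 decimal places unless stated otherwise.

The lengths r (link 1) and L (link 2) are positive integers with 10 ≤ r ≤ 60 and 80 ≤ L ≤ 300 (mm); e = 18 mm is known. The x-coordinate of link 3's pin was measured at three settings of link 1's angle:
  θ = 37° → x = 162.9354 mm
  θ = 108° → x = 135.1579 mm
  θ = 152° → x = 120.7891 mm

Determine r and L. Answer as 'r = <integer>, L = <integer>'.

constraint per measurement: (x − r cos θ)² + (r sin θ − e)² = L²
subtracting the θ₁ and θ₂ equations cancels the r² and L² terms:
r = (x₁² − x₂²) / (2[(x₁cos θ₁ + e sin θ₁) − (x₂cos θ₂ + e sin θ₂)]) = 25.0000 → r = 25
L² = (x₁ − r cos θ₁)² + (r sin θ₁ − e)² = 20449.0112 → L = 143.0000 → L = 143
check at θ₃=152°: x = 120.7891 (printed 120.7891) ✓

r = 25, L = 143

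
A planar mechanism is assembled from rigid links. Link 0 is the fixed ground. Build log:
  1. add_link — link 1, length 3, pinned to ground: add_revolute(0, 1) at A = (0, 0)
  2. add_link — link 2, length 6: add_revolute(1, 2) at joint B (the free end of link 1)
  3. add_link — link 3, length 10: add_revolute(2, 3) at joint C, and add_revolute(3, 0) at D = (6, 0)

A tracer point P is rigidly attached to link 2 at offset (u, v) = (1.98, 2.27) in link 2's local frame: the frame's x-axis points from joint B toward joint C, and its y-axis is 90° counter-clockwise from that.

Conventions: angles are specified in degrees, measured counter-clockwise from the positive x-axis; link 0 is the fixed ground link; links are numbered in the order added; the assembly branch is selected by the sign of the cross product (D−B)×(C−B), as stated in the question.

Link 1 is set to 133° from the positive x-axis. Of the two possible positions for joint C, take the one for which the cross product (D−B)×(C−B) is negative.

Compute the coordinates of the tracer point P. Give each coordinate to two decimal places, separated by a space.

A=(0,0), D=(6.00,0)
B = A + 3.00·(cos133°, sin133°) = (-2.0460, 2.1941)
|BD| = 8.3398
circle(B,6.00) ∩ circle(D,10.00): a=0.3329, h=5.9908
  candidates: C₊=(-0.1488,7.8862) cross=49.962; C₋=(-3.3009,-3.6732) cross=-49.962
  branch - wants cross < 0 → take C=(-3.3009,-3.6732) (cross=-49.962)
ex = (C−B)/|BC| = (-0.2092,-0.9779); ey = (0.9779,-0.2092)
P = B + 1.98·ex + 2.27·ey = (-0.2403,-0.2169)

-0.24 -0.22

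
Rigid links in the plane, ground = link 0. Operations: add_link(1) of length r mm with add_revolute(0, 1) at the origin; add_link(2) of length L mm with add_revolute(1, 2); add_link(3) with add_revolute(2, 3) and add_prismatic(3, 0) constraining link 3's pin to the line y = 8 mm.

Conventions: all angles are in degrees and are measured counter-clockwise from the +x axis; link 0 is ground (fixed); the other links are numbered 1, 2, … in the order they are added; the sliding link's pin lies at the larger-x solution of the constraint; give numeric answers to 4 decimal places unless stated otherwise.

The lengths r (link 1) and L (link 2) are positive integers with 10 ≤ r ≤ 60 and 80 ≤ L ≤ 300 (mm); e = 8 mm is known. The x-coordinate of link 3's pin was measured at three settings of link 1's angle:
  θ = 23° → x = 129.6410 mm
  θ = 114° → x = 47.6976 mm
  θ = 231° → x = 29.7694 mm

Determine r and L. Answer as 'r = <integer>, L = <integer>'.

constraint per measurement: (x − r cos θ)² + (r sin θ − e)² = L²
subtracting the θ₁ and θ₂ equations cancels the r² and L² terms:
r = (x₁² − x₂²) / (2[(x₁cos θ₁ + e sin θ₁) − (x₂cos θ₂ + e sin θ₂)]) = 54.0000 → r = 54
L² = (x₁ − r cos θ₁)² + (r sin θ₁ − e)² = 6560.9989 → L = 81.0000 → L = 81
check at θ₃=231°: x = 29.7694 (printed 29.7694) ✓

r = 54, L = 81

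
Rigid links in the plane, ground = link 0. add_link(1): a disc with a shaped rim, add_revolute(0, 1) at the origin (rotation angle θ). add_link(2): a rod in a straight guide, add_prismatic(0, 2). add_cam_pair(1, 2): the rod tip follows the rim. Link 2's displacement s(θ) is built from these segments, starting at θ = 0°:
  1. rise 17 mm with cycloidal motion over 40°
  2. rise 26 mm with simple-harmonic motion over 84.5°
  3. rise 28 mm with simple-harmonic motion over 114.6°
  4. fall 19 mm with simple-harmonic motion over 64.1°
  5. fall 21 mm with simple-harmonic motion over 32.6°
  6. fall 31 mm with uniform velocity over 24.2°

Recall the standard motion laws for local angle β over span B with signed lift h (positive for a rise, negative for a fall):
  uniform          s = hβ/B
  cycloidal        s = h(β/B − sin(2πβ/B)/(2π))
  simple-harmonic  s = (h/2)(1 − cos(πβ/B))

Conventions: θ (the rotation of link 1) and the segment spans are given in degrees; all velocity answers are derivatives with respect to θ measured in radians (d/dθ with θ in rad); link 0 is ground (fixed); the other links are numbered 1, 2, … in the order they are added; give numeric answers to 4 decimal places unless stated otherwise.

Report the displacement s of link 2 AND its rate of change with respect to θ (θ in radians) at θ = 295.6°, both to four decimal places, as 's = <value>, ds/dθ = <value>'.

segment 1 (0° to 40°, cycloidal, h = 17) is passed completely: s = 0.0000 + (17) = 17.0000
segment 2 (40° to 124.5°, simple-harmonic, h = 26) is passed completely: s = 17.0000 + (26) = 43.0000
segment 3 (124.5° to 239.1°, simple-harmonic, h = 28) is passed completely: s = 43.0000 + (28) = 71.0000
θ = 295.6° falls in segment 4 (239.1° to 303.2°, simple-harmonic, h = -19): β = 295.6 − 239.1 = 56.5°, B = 64.1°; Δs = -19/2·(1 − cos(π·0.8814)) = -18.3486; s = 71.0000 − 18.3486 = 52.6514
velocity in seg [239.1°–303.2°] (simple-harmonic), θ in radians: β = 56.5° = 0.9861 rad, B = 64.1° = 1.1188 rad; ds/dθ = (πh/(2B)) sin(πβ/B) = (π·(-19)/(2·1.1188)) sin(π·0.8814) = -9.708544 mm/rad

s = 52.6514, ds/dθ = -9.7085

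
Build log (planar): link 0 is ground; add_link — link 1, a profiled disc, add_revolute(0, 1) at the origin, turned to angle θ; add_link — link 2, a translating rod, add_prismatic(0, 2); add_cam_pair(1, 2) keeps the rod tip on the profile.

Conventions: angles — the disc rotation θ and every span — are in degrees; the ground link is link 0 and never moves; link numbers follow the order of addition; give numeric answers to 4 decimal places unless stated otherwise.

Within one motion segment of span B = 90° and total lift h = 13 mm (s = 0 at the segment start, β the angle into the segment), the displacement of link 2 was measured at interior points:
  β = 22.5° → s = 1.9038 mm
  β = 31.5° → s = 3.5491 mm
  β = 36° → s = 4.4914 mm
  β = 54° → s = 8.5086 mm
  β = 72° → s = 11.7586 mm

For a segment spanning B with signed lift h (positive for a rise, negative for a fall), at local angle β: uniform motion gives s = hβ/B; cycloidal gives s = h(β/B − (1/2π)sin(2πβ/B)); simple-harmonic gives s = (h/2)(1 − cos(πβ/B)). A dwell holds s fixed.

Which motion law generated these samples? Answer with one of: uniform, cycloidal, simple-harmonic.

candidates at β/B = r: uniform s = h·r (linear in β); cycloidal s = h·(r − sin(2πr)/(2π)); simple-harmonic s = (h/2)(1 − cos(πr))
β=22.5°: printed 1.9038 | uniform 3.2500, cycloidal 1.1810, simple-harmonic 1.9038
β=31.5°: printed 3.5491 | uniform 4.5500, cycloidal 2.8761, simple-harmonic 3.5491
β=36°: printed 4.4914 | uniform 5.2000, cycloidal 3.9839, simple-harmonic 4.4914
β=54°: printed 8.5086 | uniform 7.8000, cycloidal 9.0161, simple-harmonic 8.5086
β=72°: printed 11.7586 | uniform 10.4000, cycloidal 12.3677, simple-harmonic 11.7586
only one law matches every sample → simple-harmonic

simple-harmonic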